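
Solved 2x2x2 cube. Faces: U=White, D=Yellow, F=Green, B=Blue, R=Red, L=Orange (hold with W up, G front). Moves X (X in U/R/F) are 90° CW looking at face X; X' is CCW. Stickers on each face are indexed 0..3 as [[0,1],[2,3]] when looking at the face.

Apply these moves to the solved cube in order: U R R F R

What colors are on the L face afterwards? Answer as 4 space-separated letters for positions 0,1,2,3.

Answer: G Y O W

Derivation:
After move 1 (U): U=WWWW F=RRGG R=BBRR B=OOBB L=GGOO
After move 2 (R): R=RBRB U=WRWG F=RYGY D=YBYO B=WOWB
After move 3 (R): R=RRBB U=WYWY F=RBGO D=YWYW B=GORB
After move 4 (F): F=GROB U=WYOG R=WRYB D=BRYW L=GYOW
After move 5 (R): R=YWBR U=WROB F=GROW D=BRYG B=GOYB
Query: L face = GYOW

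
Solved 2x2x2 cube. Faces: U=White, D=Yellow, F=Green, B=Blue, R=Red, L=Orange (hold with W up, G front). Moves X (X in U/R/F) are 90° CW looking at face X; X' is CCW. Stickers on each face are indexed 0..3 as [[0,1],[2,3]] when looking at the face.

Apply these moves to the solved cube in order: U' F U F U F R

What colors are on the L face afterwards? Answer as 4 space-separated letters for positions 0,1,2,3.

Answer: G W O R

Derivation:
After move 1 (U'): U=WWWW F=OOGG R=GGRR B=RRBB L=BBOO
After move 2 (F): F=GOGO U=WWOB R=WGWR D=RGYY L=BYOY
After move 3 (U): U=OWBW F=WGGO R=RRWR B=BYBB L=GOOY
After move 4 (F): F=GWOG U=OWYO R=BRWR D=WRYY L=GROG
After move 5 (U): U=YOOW F=BROG R=BYWR B=GRBB L=GWOG
After move 6 (F): F=OBGR U=YOGW R=OYWR D=WBYY L=GWOR
After move 7 (R): R=WORY U=YBGR F=OBGY D=WBYG B=WROB
Query: L face = GWOR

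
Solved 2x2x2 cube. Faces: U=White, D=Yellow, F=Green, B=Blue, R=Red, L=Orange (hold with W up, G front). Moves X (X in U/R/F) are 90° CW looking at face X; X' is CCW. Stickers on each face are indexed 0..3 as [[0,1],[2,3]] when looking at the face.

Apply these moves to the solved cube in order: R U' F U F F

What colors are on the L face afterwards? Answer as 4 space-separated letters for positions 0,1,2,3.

After move 1 (R): R=RRRR U=WGWG F=GYGY D=YBYB B=WBWB
After move 2 (U'): U=GGWW F=OOGY R=GYRR B=RRWB L=WBOO
After move 3 (F): F=GOYO U=GGOB R=WYWR D=RGYB L=WYOB
After move 4 (U): U=OGBG F=WYYO R=RRWR B=WYWB L=GOOB
After move 5 (F): F=YWOY U=OGBO R=BRGR D=WRYB L=GROG
After move 6 (F): F=OYYW U=OGGR R=BROR D=GBYB L=GWOR
Query: L face = GWOR

Answer: G W O R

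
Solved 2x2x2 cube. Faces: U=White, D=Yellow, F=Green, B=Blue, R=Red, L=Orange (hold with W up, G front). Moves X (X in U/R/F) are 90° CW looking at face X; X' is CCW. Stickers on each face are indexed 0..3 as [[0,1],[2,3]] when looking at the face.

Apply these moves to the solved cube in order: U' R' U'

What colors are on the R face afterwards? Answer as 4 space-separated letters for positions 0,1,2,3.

After move 1 (U'): U=WWWW F=OOGG R=GGRR B=RRBB L=BBOO
After move 2 (R'): R=GRGR U=WBWR F=OWGW D=YOYG B=YRYB
After move 3 (U'): U=BRWW F=BBGW R=OWGR B=GRYB L=YROO
Query: R face = OWGR

Answer: O W G R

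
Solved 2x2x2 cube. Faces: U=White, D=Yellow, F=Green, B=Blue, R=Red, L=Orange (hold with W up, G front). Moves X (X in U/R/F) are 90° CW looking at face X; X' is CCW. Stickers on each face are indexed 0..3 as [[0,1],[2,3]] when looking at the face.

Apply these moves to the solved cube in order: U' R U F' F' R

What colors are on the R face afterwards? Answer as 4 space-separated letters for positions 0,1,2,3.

After move 1 (U'): U=WWWW F=OOGG R=GGRR B=RRBB L=BBOO
After move 2 (R): R=RGRG U=WOWG F=OYGY D=YBYR B=WRWB
After move 3 (U): U=WWGO F=RGGY R=WRRG B=BBWB L=OYOO
After move 4 (F'): F=GYRG U=WWWR R=BRYG D=YOYR L=OOOG
After move 5 (F'): F=YGGR U=WWBY R=ORYG D=OGYR L=OROW
After move 6 (R): R=YOGR U=WGBR F=YGGR D=OWYB B=YBWB
Query: R face = YOGR

Answer: Y O G R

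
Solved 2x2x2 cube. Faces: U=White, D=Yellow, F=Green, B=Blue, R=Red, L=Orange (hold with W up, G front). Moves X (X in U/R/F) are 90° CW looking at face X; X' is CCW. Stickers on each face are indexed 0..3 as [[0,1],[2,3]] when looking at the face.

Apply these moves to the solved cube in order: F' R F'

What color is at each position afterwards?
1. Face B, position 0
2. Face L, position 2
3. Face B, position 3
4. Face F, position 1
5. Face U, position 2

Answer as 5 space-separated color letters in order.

Answer: R O B Y Y

Derivation:
After move 1 (F'): F=GGGG U=WWRR R=YRYR D=OOYY L=OWOW
After move 2 (R): R=YYRR U=WGRG F=GOGY D=OBYB B=RBWB
After move 3 (F'): F=OYGG U=WGYR R=BYOR D=WWYB L=OGOR
Query 1: B[0] = R
Query 2: L[2] = O
Query 3: B[3] = B
Query 4: F[1] = Y
Query 5: U[2] = Y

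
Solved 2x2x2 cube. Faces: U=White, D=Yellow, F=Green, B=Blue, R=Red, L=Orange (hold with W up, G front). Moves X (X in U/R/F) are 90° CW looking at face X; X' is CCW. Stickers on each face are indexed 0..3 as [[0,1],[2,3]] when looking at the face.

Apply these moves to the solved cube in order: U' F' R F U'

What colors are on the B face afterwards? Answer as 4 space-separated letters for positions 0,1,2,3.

Answer: G Y W B

Derivation:
After move 1 (U'): U=WWWW F=OOGG R=GGRR B=RRBB L=BBOO
After move 2 (F'): F=OGOG U=WWGR R=YGYR D=BOYY L=BWOW
After move 3 (R): R=YYRG U=WGGG F=OOOY D=BBYR B=RRWB
After move 4 (F): F=OOYO U=WGWW R=GYGG D=RYYR L=BBOB
After move 5 (U'): U=GWWW F=BBYO R=OOGG B=GYWB L=RROB
Query: B face = GYWB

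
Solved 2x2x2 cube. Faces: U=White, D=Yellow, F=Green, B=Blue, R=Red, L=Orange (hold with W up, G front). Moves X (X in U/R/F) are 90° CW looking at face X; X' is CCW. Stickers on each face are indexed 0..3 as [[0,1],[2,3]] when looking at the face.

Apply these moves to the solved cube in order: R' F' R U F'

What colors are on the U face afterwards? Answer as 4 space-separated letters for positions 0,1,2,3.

Answer: R W R R

Derivation:
After move 1 (R'): R=RRRR U=WBWB F=GWGW D=YGYG B=YBYB
After move 2 (F'): F=WWGG U=WBRR R=GRYR D=OOYG L=OBOW
After move 3 (R): R=YGRR U=WWRG F=WOGG D=OYYY B=RBBB
After move 4 (U): U=RWGW F=YGGG R=RBRR B=OBBB L=WOOW
After move 5 (F'): F=GGYG U=RWRR R=YBOR D=OWYY L=WWOG
Query: U face = RWRR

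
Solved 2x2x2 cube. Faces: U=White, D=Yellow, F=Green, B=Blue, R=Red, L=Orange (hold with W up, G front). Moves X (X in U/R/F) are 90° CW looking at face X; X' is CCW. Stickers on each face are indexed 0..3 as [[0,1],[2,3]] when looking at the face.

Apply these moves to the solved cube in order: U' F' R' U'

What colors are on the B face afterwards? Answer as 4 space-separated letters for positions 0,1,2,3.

Answer: G R O B

Derivation:
After move 1 (U'): U=WWWW F=OOGG R=GGRR B=RRBB L=BBOO
After move 2 (F'): F=OGOG U=WWGR R=YGYR D=BOYY L=BWOW
After move 3 (R'): R=GRYY U=WBGR F=OWOR D=BGYG B=YROB
After move 4 (U'): U=BRWG F=BWOR R=OWYY B=GROB L=YROW
Query: B face = GROB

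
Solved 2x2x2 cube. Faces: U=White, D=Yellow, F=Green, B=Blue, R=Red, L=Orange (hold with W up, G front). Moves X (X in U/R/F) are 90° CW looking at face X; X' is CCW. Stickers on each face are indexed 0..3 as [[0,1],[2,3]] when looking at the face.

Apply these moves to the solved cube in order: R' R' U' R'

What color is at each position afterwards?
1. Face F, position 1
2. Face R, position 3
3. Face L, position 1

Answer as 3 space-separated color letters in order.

Answer: Y R B

Derivation:
After move 1 (R'): R=RRRR U=WBWB F=GWGW D=YGYG B=YBYB
After move 2 (R'): R=RRRR U=WYWY F=GBGB D=YWYW B=GBGB
After move 3 (U'): U=YYWW F=OOGB R=GBRR B=RRGB L=GBOO
After move 4 (R'): R=BRGR U=YGWR F=OYGW D=YOYB B=WRWB
Query 1: F[1] = Y
Query 2: R[3] = R
Query 3: L[1] = B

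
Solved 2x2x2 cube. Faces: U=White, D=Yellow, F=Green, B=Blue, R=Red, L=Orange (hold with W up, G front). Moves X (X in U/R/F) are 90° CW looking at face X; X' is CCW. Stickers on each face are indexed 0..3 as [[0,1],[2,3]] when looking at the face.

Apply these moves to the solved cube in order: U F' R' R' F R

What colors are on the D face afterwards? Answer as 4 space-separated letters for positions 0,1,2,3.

After move 1 (U): U=WWWW F=RRGG R=BBRR B=OOBB L=GGOO
After move 2 (F'): F=RGRG U=WWBR R=YBYR D=GOYY L=GWOW
After move 3 (R'): R=BRYY U=WBBO F=RWRR D=GGYG B=YOOB
After move 4 (R'): R=RYBY U=WOBY F=RBRO D=GWYR B=GOGB
After move 5 (F): F=RROB U=WOWW R=BYYY D=BRYR L=GGOW
After move 6 (R): R=YBYY U=WRWB F=RROR D=BGYG B=WOOB
Query: D face = BGYG

Answer: B G Y G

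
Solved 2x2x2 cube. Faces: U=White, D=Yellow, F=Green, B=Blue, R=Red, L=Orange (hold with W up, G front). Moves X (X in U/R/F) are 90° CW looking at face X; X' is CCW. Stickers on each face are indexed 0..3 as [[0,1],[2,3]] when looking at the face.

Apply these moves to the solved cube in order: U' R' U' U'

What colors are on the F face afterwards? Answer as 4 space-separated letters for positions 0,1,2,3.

After move 1 (U'): U=WWWW F=OOGG R=GGRR B=RRBB L=BBOO
After move 2 (R'): R=GRGR U=WBWR F=OWGW D=YOYG B=YRYB
After move 3 (U'): U=BRWW F=BBGW R=OWGR B=GRYB L=YROO
After move 4 (U'): U=RWBW F=YRGW R=BBGR B=OWYB L=GROO
Query: F face = YRGW

Answer: Y R G W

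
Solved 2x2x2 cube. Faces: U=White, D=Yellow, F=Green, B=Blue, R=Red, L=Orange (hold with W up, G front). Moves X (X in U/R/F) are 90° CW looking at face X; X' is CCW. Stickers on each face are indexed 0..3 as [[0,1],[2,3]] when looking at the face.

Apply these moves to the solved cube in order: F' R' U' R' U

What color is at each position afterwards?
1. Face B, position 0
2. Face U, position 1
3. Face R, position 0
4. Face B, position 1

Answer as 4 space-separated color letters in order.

After move 1 (F'): F=GGGG U=WWRR R=YRYR D=OOYY L=OWOW
After move 2 (R'): R=RRYY U=WBRB F=GWGR D=OGYG B=YBOB
After move 3 (U'): U=BBWR F=OWGR R=GWYY B=RROB L=YBOW
After move 4 (R'): R=WYGY U=BOWR F=OBGR D=OWYR B=GRGB
After move 5 (U): U=WBRO F=WYGR R=GRGY B=YBGB L=OBOW
Query 1: B[0] = Y
Query 2: U[1] = B
Query 3: R[0] = G
Query 4: B[1] = B

Answer: Y B G B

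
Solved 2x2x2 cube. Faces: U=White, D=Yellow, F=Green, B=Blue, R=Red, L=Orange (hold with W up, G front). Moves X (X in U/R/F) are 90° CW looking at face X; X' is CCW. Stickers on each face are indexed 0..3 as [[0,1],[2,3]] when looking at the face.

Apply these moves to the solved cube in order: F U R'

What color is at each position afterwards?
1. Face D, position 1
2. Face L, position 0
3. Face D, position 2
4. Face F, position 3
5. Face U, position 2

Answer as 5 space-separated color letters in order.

Answer: R G Y W O

Derivation:
After move 1 (F): F=GGGG U=WWOO R=WRWR D=RRYY L=OYOY
After move 2 (U): U=OWOW F=WRGG R=BBWR B=OYBB L=GGOY
After move 3 (R'): R=BRBW U=OBOO F=WWGW D=RRYG B=YYRB
Query 1: D[1] = R
Query 2: L[0] = G
Query 3: D[2] = Y
Query 4: F[3] = W
Query 5: U[2] = O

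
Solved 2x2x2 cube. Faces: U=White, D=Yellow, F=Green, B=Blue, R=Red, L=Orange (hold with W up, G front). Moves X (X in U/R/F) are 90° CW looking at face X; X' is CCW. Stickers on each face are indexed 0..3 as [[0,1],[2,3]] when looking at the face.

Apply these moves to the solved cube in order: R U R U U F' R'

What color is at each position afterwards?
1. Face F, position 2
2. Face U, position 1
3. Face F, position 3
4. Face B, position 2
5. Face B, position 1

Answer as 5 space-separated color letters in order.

After move 1 (R): R=RRRR U=WGWG F=GYGY D=YBYB B=WBWB
After move 2 (U): U=WWGG F=RRGY R=WBRR B=OOWB L=GYOO
After move 3 (R): R=RWRB U=WRGY F=RBGB D=YWYO B=GOWB
After move 4 (U): U=GWYR F=RWGB R=GORB B=GYWB L=RBOO
After move 5 (U): U=YGRW F=GOGB R=GYRB B=RBWB L=RWOO
After move 6 (F'): F=OBGG U=YGGR R=WYYB D=WOYO L=RWOR
After move 7 (R'): R=YBWY U=YWGR F=OGGR D=WBYG B=OBOB
Query 1: F[2] = G
Query 2: U[1] = W
Query 3: F[3] = R
Query 4: B[2] = O
Query 5: B[1] = B

Answer: G W R O B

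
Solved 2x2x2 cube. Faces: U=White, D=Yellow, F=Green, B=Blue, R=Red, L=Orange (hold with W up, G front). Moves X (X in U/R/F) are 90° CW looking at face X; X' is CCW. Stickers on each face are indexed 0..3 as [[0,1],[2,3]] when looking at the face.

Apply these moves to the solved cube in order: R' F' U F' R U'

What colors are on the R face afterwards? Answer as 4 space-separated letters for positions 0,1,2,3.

Answer: R W R B

Derivation:
After move 1 (R'): R=RRRR U=WBWB F=GWGW D=YGYG B=YBYB
After move 2 (F'): F=WWGG U=WBRR R=GRYR D=OOYG L=OBOW
After move 3 (U): U=RWRB F=GRGG R=YBYR B=OBYB L=WWOW
After move 4 (F'): F=RGGG U=RWYY R=OBOR D=WWYG L=WBOR
After move 5 (R): R=OORB U=RGYG F=RWGG D=WYYO B=YBWB
After move 6 (U'): U=GGRY F=WBGG R=RWRB B=OOWB L=YBOR
Query: R face = RWRB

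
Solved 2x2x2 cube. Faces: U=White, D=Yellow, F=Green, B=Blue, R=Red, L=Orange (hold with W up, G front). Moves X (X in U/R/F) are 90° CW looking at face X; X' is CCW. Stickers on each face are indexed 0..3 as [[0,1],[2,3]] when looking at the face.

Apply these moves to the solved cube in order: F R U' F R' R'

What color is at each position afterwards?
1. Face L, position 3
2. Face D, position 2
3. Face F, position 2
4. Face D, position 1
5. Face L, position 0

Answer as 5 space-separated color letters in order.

Answer: B Y Y G O

Derivation:
After move 1 (F): F=GGGG U=WWOO R=WRWR D=RRYY L=OYOY
After move 2 (R): R=WWRR U=WGOG F=GRGY D=RBYB B=OBWB
After move 3 (U'): U=GGWO F=OYGY R=GRRR B=WWWB L=OBOY
After move 4 (F): F=GOYY U=GGYB R=WROR D=RGYB L=OROB
After move 5 (R'): R=RRWO U=GWYW F=GGYB D=ROYY B=BWGB
After move 6 (R'): R=RORW U=GGYB F=GWYW D=RGYB B=YWOB
Query 1: L[3] = B
Query 2: D[2] = Y
Query 3: F[2] = Y
Query 4: D[1] = G
Query 5: L[0] = O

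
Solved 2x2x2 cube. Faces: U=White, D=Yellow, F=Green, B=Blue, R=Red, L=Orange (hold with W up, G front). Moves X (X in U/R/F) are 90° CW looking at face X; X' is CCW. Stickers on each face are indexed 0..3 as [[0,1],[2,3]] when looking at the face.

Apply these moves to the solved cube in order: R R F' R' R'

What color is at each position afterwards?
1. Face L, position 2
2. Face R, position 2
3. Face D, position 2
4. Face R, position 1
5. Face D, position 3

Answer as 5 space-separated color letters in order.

After move 1 (R): R=RRRR U=WGWG F=GYGY D=YBYB B=WBWB
After move 2 (R): R=RRRR U=WYWY F=GBGB D=YWYW B=GBGB
After move 3 (F'): F=BBGG U=WYRR R=WRYR D=OOYW L=OYOW
After move 4 (R'): R=RRWY U=WGRG F=BYGR D=OBYG B=WBOB
After move 5 (R'): R=RYRW U=WORW F=BGGG D=OYYR B=GBBB
Query 1: L[2] = O
Query 2: R[2] = R
Query 3: D[2] = Y
Query 4: R[1] = Y
Query 5: D[3] = R

Answer: O R Y Y R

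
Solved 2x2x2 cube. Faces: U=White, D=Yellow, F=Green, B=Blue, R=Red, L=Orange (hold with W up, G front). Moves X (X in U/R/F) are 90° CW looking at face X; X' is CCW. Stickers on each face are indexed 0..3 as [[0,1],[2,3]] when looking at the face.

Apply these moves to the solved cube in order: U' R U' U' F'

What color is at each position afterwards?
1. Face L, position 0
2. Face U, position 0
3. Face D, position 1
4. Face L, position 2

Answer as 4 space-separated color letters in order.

Answer: R G O O

Derivation:
After move 1 (U'): U=WWWW F=OOGG R=GGRR B=RRBB L=BBOO
After move 2 (R): R=RGRG U=WOWG F=OYGY D=YBYR B=WRWB
After move 3 (U'): U=OGWW F=BBGY R=OYRG B=RGWB L=WROO
After move 4 (U'): U=GWOW F=WRGY R=BBRG B=OYWB L=RGOO
After move 5 (F'): F=RYWG U=GWBR R=BBYG D=GOYR L=RWOO
Query 1: L[0] = R
Query 2: U[0] = G
Query 3: D[1] = O
Query 4: L[2] = O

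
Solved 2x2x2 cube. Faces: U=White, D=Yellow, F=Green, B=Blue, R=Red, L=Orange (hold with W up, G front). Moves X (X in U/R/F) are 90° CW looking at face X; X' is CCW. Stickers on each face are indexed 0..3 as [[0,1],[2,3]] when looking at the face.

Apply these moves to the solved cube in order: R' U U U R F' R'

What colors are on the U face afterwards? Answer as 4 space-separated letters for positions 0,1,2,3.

Answer: B B R W

Derivation:
After move 1 (R'): R=RRRR U=WBWB F=GWGW D=YGYG B=YBYB
After move 2 (U): U=WWBB F=RRGW R=YBRR B=OOYB L=GWOO
After move 3 (U): U=BWBW F=YBGW R=OORR B=GWYB L=RROO
After move 4 (U): U=BBWW F=OOGW R=GWRR B=RRYB L=YBOO
After move 5 (R): R=RGRW U=BOWW F=OGGG D=YYYR B=WRBB
After move 6 (F'): F=GGOG U=BORR R=YGYW D=BOYR L=YWOW
After move 7 (R'): R=GWYY U=BBRW F=GOOR D=BGYG B=RROB
Query: U face = BBRW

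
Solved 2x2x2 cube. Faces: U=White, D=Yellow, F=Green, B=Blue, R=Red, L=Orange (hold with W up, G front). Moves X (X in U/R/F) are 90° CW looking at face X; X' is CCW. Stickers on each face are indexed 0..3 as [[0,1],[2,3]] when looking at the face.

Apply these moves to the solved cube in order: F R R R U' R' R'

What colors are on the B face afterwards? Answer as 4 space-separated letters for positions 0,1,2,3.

After move 1 (F): F=GGGG U=WWOO R=WRWR D=RRYY L=OYOY
After move 2 (R): R=WWRR U=WGOG F=GRGY D=RBYB B=OBWB
After move 3 (R): R=RWRW U=WROY F=GBGB D=RWYO B=GBGB
After move 4 (R): R=RRWW U=WBOB F=GWGO D=RGYG B=YBRB
After move 5 (U'): U=BBWO F=OYGO R=GWWW B=RRRB L=YBOY
After move 6 (R'): R=WWGW U=BRWR F=OBGO D=RYYO B=GRGB
After move 7 (R'): R=WWWG U=BGWG F=ORGR D=RBYO B=ORYB
Query: B face = ORYB

Answer: O R Y B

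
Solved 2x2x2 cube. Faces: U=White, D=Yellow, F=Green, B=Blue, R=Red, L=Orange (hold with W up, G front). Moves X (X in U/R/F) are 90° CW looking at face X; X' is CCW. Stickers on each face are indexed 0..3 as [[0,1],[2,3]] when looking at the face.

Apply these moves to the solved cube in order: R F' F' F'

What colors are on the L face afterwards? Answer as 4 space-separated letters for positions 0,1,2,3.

After move 1 (R): R=RRRR U=WGWG F=GYGY D=YBYB B=WBWB
After move 2 (F'): F=YYGG U=WGRR R=BRYR D=OOYB L=OGOW
After move 3 (F'): F=YGYG U=WGBY R=OROR D=GWYB L=OROR
After move 4 (F'): F=GGYY U=WGOO R=WRGR D=RRYB L=OYOB
Query: L face = OYOB

Answer: O Y O B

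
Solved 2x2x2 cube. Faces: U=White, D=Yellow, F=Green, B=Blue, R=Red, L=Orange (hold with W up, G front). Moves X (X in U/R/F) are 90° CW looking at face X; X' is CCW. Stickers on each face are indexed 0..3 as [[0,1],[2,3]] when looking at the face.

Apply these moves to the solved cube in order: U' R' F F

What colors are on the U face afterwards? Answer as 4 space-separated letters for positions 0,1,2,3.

After move 1 (U'): U=WWWW F=OOGG R=GGRR B=RRBB L=BBOO
After move 2 (R'): R=GRGR U=WBWR F=OWGW D=YOYG B=YRYB
After move 3 (F): F=GOWW U=WBOB R=WRRR D=GGYG L=BYOO
After move 4 (F): F=WGWO U=WBOY R=ORBR D=RWYG L=BGOG
Query: U face = WBOY

Answer: W B O Y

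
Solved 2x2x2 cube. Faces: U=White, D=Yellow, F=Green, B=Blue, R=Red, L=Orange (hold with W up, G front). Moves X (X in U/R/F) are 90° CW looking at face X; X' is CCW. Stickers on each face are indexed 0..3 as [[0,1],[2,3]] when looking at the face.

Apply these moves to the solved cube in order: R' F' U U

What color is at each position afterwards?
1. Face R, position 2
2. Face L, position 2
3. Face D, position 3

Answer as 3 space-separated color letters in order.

Answer: Y O G

Derivation:
After move 1 (R'): R=RRRR U=WBWB F=GWGW D=YGYG B=YBYB
After move 2 (F'): F=WWGG U=WBRR R=GRYR D=OOYG L=OBOW
After move 3 (U): U=RWRB F=GRGG R=YBYR B=OBYB L=WWOW
After move 4 (U): U=RRBW F=YBGG R=OBYR B=WWYB L=GROW
Query 1: R[2] = Y
Query 2: L[2] = O
Query 3: D[3] = G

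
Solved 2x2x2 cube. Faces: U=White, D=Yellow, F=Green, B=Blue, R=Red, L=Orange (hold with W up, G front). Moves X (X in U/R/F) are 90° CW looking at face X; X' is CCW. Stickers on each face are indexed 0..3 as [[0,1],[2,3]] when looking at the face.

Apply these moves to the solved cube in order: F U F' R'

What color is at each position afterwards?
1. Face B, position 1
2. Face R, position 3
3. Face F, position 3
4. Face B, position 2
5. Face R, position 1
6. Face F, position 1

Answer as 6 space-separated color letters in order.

Answer: Y R W Y R W

Derivation:
After move 1 (F): F=GGGG U=WWOO R=WRWR D=RRYY L=OYOY
After move 2 (U): U=OWOW F=WRGG R=BBWR B=OYBB L=GGOY
After move 3 (F'): F=RGWG U=OWBW R=RBRR D=GYYY L=GWOO
After move 4 (R'): R=BRRR U=OBBO F=RWWW D=GGYG B=YYYB
Query 1: B[1] = Y
Query 2: R[3] = R
Query 3: F[3] = W
Query 4: B[2] = Y
Query 5: R[1] = R
Query 6: F[1] = W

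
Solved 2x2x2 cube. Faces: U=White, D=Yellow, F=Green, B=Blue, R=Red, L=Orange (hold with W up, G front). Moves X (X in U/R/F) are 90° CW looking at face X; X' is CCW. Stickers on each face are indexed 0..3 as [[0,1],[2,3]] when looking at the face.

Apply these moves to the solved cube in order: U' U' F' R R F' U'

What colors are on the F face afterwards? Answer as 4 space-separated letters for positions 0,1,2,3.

After move 1 (U'): U=WWWW F=OOGG R=GGRR B=RRBB L=BBOO
After move 2 (U'): U=WWWW F=BBGG R=OORR B=GGBB L=RROO
After move 3 (F'): F=BGBG U=WWOR R=YOYR D=ROYY L=RWOW
After move 4 (R): R=YYRO U=WGOG F=BOBY D=RBYG B=RGWB
After move 5 (R): R=RYOY U=WOOY F=BBBG D=RWYR B=GGGB
After move 6 (F'): F=BGBB U=WORO R=WYRY D=WWYR L=RYOO
After move 7 (U'): U=OOWR F=RYBB R=BGRY B=WYGB L=GGOO
Query: F face = RYBB

Answer: R Y B B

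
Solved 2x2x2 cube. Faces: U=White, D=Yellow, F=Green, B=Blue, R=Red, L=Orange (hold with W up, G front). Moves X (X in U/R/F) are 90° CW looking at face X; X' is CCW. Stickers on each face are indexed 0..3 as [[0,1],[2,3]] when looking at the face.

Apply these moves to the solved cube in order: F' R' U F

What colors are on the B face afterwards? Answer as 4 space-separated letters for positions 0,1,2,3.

After move 1 (F'): F=GGGG U=WWRR R=YRYR D=OOYY L=OWOW
After move 2 (R'): R=RRYY U=WBRB F=GWGR D=OGYG B=YBOB
After move 3 (U): U=RWBB F=RRGR R=YBYY B=OWOB L=GWOW
After move 4 (F): F=GRRR U=RWWW R=BBBY D=YYYG L=GOOG
Query: B face = OWOB

Answer: O W O B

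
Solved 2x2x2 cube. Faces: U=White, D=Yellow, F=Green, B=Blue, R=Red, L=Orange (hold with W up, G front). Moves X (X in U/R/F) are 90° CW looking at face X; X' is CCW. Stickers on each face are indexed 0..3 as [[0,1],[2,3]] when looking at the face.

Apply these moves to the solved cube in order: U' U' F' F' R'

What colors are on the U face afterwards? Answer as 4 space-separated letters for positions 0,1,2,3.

Answer: W B Y G

Derivation:
After move 1 (U'): U=WWWW F=OOGG R=GGRR B=RRBB L=BBOO
After move 2 (U'): U=WWWW F=BBGG R=OORR B=GGBB L=RROO
After move 3 (F'): F=BGBG U=WWOR R=YOYR D=ROYY L=RWOW
After move 4 (F'): F=GGBB U=WWYY R=OORR D=WWYY L=RROO
After move 5 (R'): R=OROR U=WBYG F=GWBY D=WGYB B=YGWB
Query: U face = WBYG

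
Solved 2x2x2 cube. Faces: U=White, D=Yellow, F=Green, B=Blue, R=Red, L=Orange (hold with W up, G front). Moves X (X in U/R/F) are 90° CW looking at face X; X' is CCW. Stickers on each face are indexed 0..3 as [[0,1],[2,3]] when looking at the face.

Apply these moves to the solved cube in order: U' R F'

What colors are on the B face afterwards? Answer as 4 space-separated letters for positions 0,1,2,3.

After move 1 (U'): U=WWWW F=OOGG R=GGRR B=RRBB L=BBOO
After move 2 (R): R=RGRG U=WOWG F=OYGY D=YBYR B=WRWB
After move 3 (F'): F=YYOG U=WORR R=BGYG D=BOYR L=BGOW
Query: B face = WRWB

Answer: W R W B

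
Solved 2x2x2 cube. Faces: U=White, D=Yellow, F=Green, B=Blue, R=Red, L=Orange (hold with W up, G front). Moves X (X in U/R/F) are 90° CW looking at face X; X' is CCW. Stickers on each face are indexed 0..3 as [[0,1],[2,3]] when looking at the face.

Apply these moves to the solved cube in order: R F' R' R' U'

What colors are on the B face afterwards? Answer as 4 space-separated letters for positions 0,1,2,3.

Answer: R Y Y B

Derivation:
After move 1 (R): R=RRRR U=WGWG F=GYGY D=YBYB B=WBWB
After move 2 (F'): F=YYGG U=WGRR R=BRYR D=OOYB L=OGOW
After move 3 (R'): R=RRBY U=WWRW F=YGGR D=OYYG B=BBOB
After move 4 (R'): R=RYRB U=WORB F=YWGW D=OGYR B=GBYB
After move 5 (U'): U=OBWR F=OGGW R=YWRB B=RYYB L=GBOW
Query: B face = RYYB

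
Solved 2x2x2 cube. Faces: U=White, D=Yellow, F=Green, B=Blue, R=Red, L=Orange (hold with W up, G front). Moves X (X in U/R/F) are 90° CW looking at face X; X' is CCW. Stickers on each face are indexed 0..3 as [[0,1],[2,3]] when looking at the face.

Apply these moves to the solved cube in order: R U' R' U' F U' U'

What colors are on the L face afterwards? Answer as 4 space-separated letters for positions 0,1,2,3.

Answer: G G O O

Derivation:
After move 1 (R): R=RRRR U=WGWG F=GYGY D=YBYB B=WBWB
After move 2 (U'): U=GGWW F=OOGY R=GYRR B=RRWB L=WBOO
After move 3 (R'): R=YRGR U=GWWR F=OGGW D=YOYY B=BRBB
After move 4 (U'): U=WRGW F=WBGW R=OGGR B=YRBB L=BROO
After move 5 (F): F=GWWB U=WROR R=GGWR D=GOYY L=BYOO
After move 6 (U'): U=RRWO F=BYWB R=GWWR B=GGBB L=YROO
After move 7 (U'): U=RORW F=YRWB R=BYWR B=GWBB L=GGOO
Query: L face = GGOO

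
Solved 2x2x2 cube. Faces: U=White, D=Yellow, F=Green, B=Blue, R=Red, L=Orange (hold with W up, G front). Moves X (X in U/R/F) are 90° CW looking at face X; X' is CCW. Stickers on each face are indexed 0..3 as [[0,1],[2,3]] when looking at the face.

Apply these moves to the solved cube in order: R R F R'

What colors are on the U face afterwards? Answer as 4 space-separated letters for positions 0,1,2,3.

After move 1 (R): R=RRRR U=WGWG F=GYGY D=YBYB B=WBWB
After move 2 (R): R=RRRR U=WYWY F=GBGB D=YWYW B=GBGB
After move 3 (F): F=GGBB U=WYOO R=WRYR D=RRYW L=OYOW
After move 4 (R'): R=RRWY U=WGOG F=GYBO D=RGYB B=WBRB
Query: U face = WGOG

Answer: W G O G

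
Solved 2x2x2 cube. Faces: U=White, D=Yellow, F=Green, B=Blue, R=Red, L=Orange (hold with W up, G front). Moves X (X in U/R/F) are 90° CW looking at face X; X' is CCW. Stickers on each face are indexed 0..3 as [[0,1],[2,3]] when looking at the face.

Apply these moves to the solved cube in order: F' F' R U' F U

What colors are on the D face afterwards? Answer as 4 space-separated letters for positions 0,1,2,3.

Answer: R G Y B

Derivation:
After move 1 (F'): F=GGGG U=WWRR R=YRYR D=OOYY L=OWOW
After move 2 (F'): F=GGGG U=WWYY R=OROR D=WWYY L=OROR
After move 3 (R): R=OORR U=WGYG F=GWGY D=WBYB B=YBWB
After move 4 (U'): U=GGWY F=ORGY R=GWRR B=OOWB L=YBOR
After move 5 (F): F=GOYR U=GGRB R=WWYR D=RGYB L=YWOB
After move 6 (U): U=RGBG F=WWYR R=OOYR B=YWWB L=GOOB
Query: D face = RGYB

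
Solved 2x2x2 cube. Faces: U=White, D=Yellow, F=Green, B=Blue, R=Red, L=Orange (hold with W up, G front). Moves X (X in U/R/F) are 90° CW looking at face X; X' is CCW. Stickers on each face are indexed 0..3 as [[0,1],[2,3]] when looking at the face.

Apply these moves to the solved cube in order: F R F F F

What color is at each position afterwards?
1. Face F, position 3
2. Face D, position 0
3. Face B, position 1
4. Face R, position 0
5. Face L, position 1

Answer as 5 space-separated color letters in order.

Answer: G Y B B G

Derivation:
After move 1 (F): F=GGGG U=WWOO R=WRWR D=RRYY L=OYOY
After move 2 (R): R=WWRR U=WGOG F=GRGY D=RBYB B=OBWB
After move 3 (F): F=GGYR U=WGYY R=OWGR D=RWYB L=OROB
After move 4 (F): F=YGRG U=WGBR R=YWYR D=GOYB L=OROW
After move 5 (F): F=RYGG U=WGWR R=BWRR D=YYYB L=OGOO
Query 1: F[3] = G
Query 2: D[0] = Y
Query 3: B[1] = B
Query 4: R[0] = B
Query 5: L[1] = G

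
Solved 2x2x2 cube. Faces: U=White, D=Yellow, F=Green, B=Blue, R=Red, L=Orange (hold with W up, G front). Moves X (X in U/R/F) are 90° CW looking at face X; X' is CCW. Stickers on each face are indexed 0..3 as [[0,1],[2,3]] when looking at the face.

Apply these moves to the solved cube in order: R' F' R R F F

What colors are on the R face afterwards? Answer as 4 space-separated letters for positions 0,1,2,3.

After move 1 (R'): R=RRRR U=WBWB F=GWGW D=YGYG B=YBYB
After move 2 (F'): F=WWGG U=WBRR R=GRYR D=OOYG L=OBOW
After move 3 (R): R=YGRR U=WWRG F=WOGG D=OYYY B=RBBB
After move 4 (R): R=RYRG U=WORG F=WYGY D=OBYR B=GBWB
After move 5 (F): F=GWYY U=WOWB R=RYGG D=RRYR L=OOOB
After move 6 (F): F=YGYW U=WOBO R=WYBG D=GRYR L=OROR
Query: R face = WYBG

Answer: W Y B G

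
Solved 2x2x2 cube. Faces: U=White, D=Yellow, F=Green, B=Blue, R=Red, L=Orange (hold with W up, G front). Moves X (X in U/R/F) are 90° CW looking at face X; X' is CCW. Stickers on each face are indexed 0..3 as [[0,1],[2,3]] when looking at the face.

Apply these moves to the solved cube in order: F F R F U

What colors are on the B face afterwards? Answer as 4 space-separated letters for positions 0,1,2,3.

Answer: O W W B

Derivation:
After move 1 (F): F=GGGG U=WWOO R=WRWR D=RRYY L=OYOY
After move 2 (F): F=GGGG U=WWYY R=OROR D=WWYY L=OROR
After move 3 (R): R=OORR U=WGYG F=GWGY D=WBYB B=YBWB
After move 4 (F): F=GGYW U=WGRR R=YOGR D=ROYB L=OWOB
After move 5 (U): U=RWRG F=YOYW R=YBGR B=OWWB L=GGOB
Query: B face = OWWB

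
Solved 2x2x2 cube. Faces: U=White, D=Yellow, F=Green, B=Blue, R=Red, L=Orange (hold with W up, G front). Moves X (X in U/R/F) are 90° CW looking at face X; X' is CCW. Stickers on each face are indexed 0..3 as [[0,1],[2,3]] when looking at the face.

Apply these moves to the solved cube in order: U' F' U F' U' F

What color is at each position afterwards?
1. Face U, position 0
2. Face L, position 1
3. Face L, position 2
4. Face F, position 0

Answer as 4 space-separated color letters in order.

After move 1 (U'): U=WWWW F=OOGG R=GGRR B=RRBB L=BBOO
After move 2 (F'): F=OGOG U=WWGR R=YGYR D=BOYY L=BWOW
After move 3 (U): U=GWRW F=YGOG R=RRYR B=BWBB L=OGOW
After move 4 (F'): F=GGYO U=GWRY R=ORBR D=GWYY L=OWOR
After move 5 (U'): U=WYGR F=OWYO R=GGBR B=ORBB L=BWOR
After move 6 (F): F=YOOW U=WYRW R=GGRR D=BGYY L=BGOW
Query 1: U[0] = W
Query 2: L[1] = G
Query 3: L[2] = O
Query 4: F[0] = Y

Answer: W G O Y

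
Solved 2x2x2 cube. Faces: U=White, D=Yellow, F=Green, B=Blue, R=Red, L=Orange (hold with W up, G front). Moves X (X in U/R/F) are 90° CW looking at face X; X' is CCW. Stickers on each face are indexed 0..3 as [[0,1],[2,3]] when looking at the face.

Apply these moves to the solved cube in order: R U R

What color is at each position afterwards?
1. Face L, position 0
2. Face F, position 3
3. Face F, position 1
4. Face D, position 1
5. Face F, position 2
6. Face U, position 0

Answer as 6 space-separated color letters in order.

After move 1 (R): R=RRRR U=WGWG F=GYGY D=YBYB B=WBWB
After move 2 (U): U=WWGG F=RRGY R=WBRR B=OOWB L=GYOO
After move 3 (R): R=RWRB U=WRGY F=RBGB D=YWYO B=GOWB
Query 1: L[0] = G
Query 2: F[3] = B
Query 3: F[1] = B
Query 4: D[1] = W
Query 5: F[2] = G
Query 6: U[0] = W

Answer: G B B W G W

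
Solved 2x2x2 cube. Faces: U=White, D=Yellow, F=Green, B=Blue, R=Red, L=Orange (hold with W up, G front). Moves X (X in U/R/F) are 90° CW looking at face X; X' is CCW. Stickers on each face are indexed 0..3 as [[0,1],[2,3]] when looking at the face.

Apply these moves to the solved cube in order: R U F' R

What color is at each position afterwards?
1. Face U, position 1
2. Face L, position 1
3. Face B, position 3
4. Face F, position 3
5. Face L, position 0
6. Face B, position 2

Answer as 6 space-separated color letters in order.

Answer: Y G B B G W

Derivation:
After move 1 (R): R=RRRR U=WGWG F=GYGY D=YBYB B=WBWB
After move 2 (U): U=WWGG F=RRGY R=WBRR B=OOWB L=GYOO
After move 3 (F'): F=RYRG U=WWWR R=BBYR D=YOYB L=GGOG
After move 4 (R): R=YBRB U=WYWG F=RORB D=YWYO B=ROWB
Query 1: U[1] = Y
Query 2: L[1] = G
Query 3: B[3] = B
Query 4: F[3] = B
Query 5: L[0] = G
Query 6: B[2] = W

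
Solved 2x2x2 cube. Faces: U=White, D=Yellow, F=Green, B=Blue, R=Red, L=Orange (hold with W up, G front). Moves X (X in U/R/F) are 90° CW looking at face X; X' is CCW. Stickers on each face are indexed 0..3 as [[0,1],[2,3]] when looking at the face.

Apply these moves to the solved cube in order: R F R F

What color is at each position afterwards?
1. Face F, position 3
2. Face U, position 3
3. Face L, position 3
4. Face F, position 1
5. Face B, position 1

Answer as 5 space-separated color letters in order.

Answer: R Y W G B

Derivation:
After move 1 (R): R=RRRR U=WGWG F=GYGY D=YBYB B=WBWB
After move 2 (F): F=GGYY U=WGOO R=WRGR D=RRYB L=OYOB
After move 3 (R): R=GWRR U=WGOY F=GRYB D=RWYW B=OBGB
After move 4 (F): F=YGBR U=WGBY R=OWYR D=RGYW L=OROW
Query 1: F[3] = R
Query 2: U[3] = Y
Query 3: L[3] = W
Query 4: F[1] = G
Query 5: B[1] = B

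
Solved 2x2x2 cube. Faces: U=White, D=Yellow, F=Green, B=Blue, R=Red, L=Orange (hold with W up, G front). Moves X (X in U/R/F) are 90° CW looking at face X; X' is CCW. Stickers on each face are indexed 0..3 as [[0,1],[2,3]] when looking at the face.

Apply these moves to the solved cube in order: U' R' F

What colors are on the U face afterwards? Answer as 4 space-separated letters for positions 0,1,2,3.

Answer: W B O B

Derivation:
After move 1 (U'): U=WWWW F=OOGG R=GGRR B=RRBB L=BBOO
After move 2 (R'): R=GRGR U=WBWR F=OWGW D=YOYG B=YRYB
After move 3 (F): F=GOWW U=WBOB R=WRRR D=GGYG L=BYOO
Query: U face = WBOB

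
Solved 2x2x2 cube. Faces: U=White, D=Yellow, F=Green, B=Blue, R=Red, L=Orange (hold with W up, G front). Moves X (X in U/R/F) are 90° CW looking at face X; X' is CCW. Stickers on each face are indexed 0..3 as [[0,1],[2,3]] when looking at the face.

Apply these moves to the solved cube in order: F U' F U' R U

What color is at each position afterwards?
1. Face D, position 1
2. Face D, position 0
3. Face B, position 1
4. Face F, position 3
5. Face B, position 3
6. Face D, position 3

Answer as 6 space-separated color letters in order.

After move 1 (F): F=GGGG U=WWOO R=WRWR D=RRYY L=OYOY
After move 2 (U'): U=WOWO F=OYGG R=GGWR B=WRBB L=BBOY
After move 3 (F): F=GOGY U=WOYB R=WGOR D=WGYY L=BROR
After move 4 (U'): U=OBWY F=BRGY R=GOOR B=WGBB L=WROR
After move 5 (R): R=OGRO U=ORWY F=BGGY D=WBYW B=YGBB
After move 6 (U): U=WOYR F=OGGY R=YGRO B=WRBB L=BGOR
Query 1: D[1] = B
Query 2: D[0] = W
Query 3: B[1] = R
Query 4: F[3] = Y
Query 5: B[3] = B
Query 6: D[3] = W

Answer: B W R Y B W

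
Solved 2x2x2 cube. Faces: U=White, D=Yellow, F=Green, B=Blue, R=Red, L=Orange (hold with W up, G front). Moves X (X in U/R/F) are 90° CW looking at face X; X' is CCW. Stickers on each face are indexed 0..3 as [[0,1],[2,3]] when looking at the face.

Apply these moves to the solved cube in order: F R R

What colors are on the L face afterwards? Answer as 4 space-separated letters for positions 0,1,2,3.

Answer: O Y O Y

Derivation:
After move 1 (F): F=GGGG U=WWOO R=WRWR D=RRYY L=OYOY
After move 2 (R): R=WWRR U=WGOG F=GRGY D=RBYB B=OBWB
After move 3 (R): R=RWRW U=WROY F=GBGB D=RWYO B=GBGB
Query: L face = OYOY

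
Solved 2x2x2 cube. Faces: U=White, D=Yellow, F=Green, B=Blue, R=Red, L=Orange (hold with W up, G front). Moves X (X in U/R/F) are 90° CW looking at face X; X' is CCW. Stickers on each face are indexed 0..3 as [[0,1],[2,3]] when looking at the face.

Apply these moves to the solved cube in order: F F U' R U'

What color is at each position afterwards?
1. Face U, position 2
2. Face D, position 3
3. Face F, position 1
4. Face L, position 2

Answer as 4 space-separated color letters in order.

After move 1 (F): F=GGGG U=WWOO R=WRWR D=RRYY L=OYOY
After move 2 (F): F=GGGG U=WWYY R=OROR D=WWYY L=OROR
After move 3 (U'): U=WYWY F=ORGG R=GGOR B=ORBB L=BBOR
After move 4 (R): R=OGRG U=WRWG F=OWGY D=WBYO B=YRYB
After move 5 (U'): U=RGWW F=BBGY R=OWRG B=OGYB L=YROR
Query 1: U[2] = W
Query 2: D[3] = O
Query 3: F[1] = B
Query 4: L[2] = O

Answer: W O B O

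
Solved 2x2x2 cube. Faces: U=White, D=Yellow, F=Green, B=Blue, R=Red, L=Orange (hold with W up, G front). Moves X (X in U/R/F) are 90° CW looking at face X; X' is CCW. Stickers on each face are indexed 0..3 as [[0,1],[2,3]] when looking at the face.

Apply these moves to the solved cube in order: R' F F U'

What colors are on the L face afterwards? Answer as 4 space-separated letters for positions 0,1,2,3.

Answer: Y B O R

Derivation:
After move 1 (R'): R=RRRR U=WBWB F=GWGW D=YGYG B=YBYB
After move 2 (F): F=GGWW U=WBOO R=WRBR D=RRYG L=OYOG
After move 3 (F): F=WGWG U=WBGY R=OROR D=BWYG L=OROR
After move 4 (U'): U=BYWG F=ORWG R=WGOR B=ORYB L=YBOR
Query: L face = YBOR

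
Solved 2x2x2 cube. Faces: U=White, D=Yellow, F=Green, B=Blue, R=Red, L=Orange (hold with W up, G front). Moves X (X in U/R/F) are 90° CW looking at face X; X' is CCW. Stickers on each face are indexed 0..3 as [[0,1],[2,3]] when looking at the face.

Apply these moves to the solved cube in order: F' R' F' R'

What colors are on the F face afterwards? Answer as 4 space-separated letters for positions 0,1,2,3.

After move 1 (F'): F=GGGG U=WWRR R=YRYR D=OOYY L=OWOW
After move 2 (R'): R=RRYY U=WBRB F=GWGR D=OGYG B=YBOB
After move 3 (F'): F=WRGG U=WBRY R=GROY D=WWYG L=OBOR
After move 4 (R'): R=RYGO U=WORY F=WBGY D=WRYG B=GBWB
Query: F face = WBGY

Answer: W B G Y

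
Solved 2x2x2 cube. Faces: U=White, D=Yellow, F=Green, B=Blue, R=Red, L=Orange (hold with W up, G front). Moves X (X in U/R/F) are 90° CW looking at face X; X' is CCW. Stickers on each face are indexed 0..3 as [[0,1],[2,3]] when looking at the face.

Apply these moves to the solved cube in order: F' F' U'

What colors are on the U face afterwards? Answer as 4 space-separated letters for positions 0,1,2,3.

Answer: W Y W Y

Derivation:
After move 1 (F'): F=GGGG U=WWRR R=YRYR D=OOYY L=OWOW
After move 2 (F'): F=GGGG U=WWYY R=OROR D=WWYY L=OROR
After move 3 (U'): U=WYWY F=ORGG R=GGOR B=ORBB L=BBOR
Query: U face = WYWY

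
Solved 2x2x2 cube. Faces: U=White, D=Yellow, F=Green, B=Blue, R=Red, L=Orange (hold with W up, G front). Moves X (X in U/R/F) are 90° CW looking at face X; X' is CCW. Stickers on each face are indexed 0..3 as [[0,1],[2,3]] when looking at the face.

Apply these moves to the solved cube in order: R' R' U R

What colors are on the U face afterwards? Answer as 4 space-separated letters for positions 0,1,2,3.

Answer: W R Y B

Derivation:
After move 1 (R'): R=RRRR U=WBWB F=GWGW D=YGYG B=YBYB
After move 2 (R'): R=RRRR U=WYWY F=GBGB D=YWYW B=GBGB
After move 3 (U): U=WWYY F=RRGB R=GBRR B=OOGB L=GBOO
After move 4 (R): R=RGRB U=WRYB F=RWGW D=YGYO B=YOWB
Query: U face = WRYB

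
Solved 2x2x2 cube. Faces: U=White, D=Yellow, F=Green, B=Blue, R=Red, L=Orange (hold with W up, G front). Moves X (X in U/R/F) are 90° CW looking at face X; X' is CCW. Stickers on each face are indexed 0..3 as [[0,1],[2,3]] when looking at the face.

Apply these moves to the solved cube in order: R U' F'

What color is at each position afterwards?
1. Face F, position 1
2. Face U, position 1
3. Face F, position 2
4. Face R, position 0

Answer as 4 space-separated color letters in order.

After move 1 (R): R=RRRR U=WGWG F=GYGY D=YBYB B=WBWB
After move 2 (U'): U=GGWW F=OOGY R=GYRR B=RRWB L=WBOO
After move 3 (F'): F=OYOG U=GGGR R=BYYR D=BOYB L=WWOW
Query 1: F[1] = Y
Query 2: U[1] = G
Query 3: F[2] = O
Query 4: R[0] = B

Answer: Y G O B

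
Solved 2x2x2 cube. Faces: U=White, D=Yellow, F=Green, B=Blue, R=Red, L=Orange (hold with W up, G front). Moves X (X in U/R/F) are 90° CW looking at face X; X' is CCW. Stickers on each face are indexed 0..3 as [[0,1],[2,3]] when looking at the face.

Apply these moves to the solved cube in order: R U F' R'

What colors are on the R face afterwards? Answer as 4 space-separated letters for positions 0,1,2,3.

After move 1 (R): R=RRRR U=WGWG F=GYGY D=YBYB B=WBWB
After move 2 (U): U=WWGG F=RRGY R=WBRR B=OOWB L=GYOO
After move 3 (F'): F=RYRG U=WWWR R=BBYR D=YOYB L=GGOG
After move 4 (R'): R=BRBY U=WWWO F=RWRR D=YYYG B=BOOB
Query: R face = BRBY

Answer: B R B Y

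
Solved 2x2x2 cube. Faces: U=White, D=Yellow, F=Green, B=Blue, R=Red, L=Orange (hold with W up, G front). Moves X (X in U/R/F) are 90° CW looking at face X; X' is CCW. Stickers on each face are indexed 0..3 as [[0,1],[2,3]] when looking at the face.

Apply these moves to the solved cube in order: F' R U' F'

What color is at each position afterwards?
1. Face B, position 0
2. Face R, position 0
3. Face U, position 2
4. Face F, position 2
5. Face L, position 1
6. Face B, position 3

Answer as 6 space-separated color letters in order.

Answer: Y B G O R B

Derivation:
After move 1 (F'): F=GGGG U=WWRR R=YRYR D=OOYY L=OWOW
After move 2 (R): R=YYRR U=WGRG F=GOGY D=OBYB B=RBWB
After move 3 (U'): U=GGWR F=OWGY R=GORR B=YYWB L=RBOW
After move 4 (F'): F=WYOG U=GGGR R=BOOR D=BWYB L=RROW
Query 1: B[0] = Y
Query 2: R[0] = B
Query 3: U[2] = G
Query 4: F[2] = O
Query 5: L[1] = R
Query 6: B[3] = B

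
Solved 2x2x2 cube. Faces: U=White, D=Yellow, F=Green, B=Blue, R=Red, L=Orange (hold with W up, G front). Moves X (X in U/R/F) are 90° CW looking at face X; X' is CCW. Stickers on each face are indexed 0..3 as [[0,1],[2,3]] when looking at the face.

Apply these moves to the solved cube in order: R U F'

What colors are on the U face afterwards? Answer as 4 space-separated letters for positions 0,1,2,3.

After move 1 (R): R=RRRR U=WGWG F=GYGY D=YBYB B=WBWB
After move 2 (U): U=WWGG F=RRGY R=WBRR B=OOWB L=GYOO
After move 3 (F'): F=RYRG U=WWWR R=BBYR D=YOYB L=GGOG
Query: U face = WWWR

Answer: W W W R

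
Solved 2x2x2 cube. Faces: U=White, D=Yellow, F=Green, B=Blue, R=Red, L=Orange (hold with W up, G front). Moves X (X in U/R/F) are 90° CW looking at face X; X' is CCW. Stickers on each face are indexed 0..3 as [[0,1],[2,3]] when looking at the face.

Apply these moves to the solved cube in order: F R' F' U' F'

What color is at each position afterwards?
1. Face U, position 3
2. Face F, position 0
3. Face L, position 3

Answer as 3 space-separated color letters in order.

After move 1 (F): F=GGGG U=WWOO R=WRWR D=RRYY L=OYOY
After move 2 (R'): R=RRWW U=WBOB F=GWGO D=RGYG B=YBRB
After move 3 (F'): F=WOGG U=WBRW R=GRRW D=YYYG L=OBOO
After move 4 (U'): U=BWWR F=OBGG R=WORW B=GRRB L=YBOO
After move 5 (F'): F=BGOG U=BWWR R=YOYW D=BOYG L=YROW
Query 1: U[3] = R
Query 2: F[0] = B
Query 3: L[3] = W

Answer: R B W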